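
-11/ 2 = -5.50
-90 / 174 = -15 / 29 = -0.52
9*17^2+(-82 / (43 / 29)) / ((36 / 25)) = 1983449 / 774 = 2562.60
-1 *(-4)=4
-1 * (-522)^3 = 142236648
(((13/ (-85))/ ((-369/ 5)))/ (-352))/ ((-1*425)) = 13/ 938440800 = 0.00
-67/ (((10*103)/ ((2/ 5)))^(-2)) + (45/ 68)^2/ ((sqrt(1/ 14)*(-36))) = -444251875 - 225*sqrt(14)/ 18496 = -444251875.05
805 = 805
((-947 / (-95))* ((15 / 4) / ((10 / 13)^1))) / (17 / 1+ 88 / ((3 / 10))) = 110799 / 707560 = 0.16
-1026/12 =-171/2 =-85.50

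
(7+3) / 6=5 / 3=1.67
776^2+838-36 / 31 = 18693398 / 31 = 603012.84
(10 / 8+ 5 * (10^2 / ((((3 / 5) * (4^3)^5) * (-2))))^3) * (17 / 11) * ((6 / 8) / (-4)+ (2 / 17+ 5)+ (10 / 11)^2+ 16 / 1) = 3739629426822060758356015130098835 / 88975702383597421878099654475776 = 42.03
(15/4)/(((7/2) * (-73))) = -15/1022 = -0.01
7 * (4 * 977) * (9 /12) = 20517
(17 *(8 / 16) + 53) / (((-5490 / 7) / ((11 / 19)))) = -3157 / 69540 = -0.05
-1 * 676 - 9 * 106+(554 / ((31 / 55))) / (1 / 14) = 376050 / 31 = 12130.65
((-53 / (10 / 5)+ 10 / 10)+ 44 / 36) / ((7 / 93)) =-322.55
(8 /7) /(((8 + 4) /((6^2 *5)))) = 120 /7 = 17.14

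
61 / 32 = 1.91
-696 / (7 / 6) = -4176 / 7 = -596.57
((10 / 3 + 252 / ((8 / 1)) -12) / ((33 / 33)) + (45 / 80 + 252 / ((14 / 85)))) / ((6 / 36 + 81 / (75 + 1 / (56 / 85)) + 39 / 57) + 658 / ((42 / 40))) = 6070546645 / 2456425192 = 2.47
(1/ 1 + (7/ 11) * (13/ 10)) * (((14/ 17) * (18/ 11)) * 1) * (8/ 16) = 1.23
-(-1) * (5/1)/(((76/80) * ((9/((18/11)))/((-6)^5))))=-1555200/209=-7441.15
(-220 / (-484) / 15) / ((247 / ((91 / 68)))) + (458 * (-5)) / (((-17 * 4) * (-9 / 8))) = -225227 / 7524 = -29.93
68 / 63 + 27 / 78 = 2335 / 1638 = 1.43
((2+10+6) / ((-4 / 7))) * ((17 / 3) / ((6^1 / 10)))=-595 / 2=-297.50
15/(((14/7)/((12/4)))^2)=135/4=33.75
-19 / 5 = -3.80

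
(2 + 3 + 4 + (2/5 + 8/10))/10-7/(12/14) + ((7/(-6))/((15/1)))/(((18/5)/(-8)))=-14122/2025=-6.97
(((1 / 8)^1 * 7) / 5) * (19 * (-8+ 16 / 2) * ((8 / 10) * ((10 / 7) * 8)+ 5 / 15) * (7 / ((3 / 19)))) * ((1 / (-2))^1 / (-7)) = 0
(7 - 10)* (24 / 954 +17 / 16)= -3.26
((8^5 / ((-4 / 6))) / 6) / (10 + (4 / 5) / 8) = -81920 / 101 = -811.09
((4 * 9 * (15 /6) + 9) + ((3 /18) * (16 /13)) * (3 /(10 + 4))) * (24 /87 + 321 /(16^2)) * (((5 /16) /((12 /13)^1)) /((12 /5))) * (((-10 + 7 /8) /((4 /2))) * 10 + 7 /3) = -925.25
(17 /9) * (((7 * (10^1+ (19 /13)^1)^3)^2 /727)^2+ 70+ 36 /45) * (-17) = -415427487878562107367204133038839 /554117113426489220205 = -749710625809.20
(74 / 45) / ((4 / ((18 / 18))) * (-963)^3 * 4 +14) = -37 / 321500284605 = -0.00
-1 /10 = -0.10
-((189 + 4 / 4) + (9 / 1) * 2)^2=-43264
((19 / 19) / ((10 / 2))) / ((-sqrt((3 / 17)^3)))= -17 * sqrt(51) / 45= -2.70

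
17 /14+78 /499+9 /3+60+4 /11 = 4974567 /76846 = 64.73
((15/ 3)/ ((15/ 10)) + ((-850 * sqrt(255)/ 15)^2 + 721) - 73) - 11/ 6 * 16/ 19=46710538/ 57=819483.12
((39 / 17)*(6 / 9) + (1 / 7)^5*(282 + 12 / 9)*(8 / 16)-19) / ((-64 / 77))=41161483 / 1959216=21.01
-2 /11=-0.18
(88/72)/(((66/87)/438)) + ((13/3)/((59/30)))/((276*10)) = 3830363/5428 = 705.67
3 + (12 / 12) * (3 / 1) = 6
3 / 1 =3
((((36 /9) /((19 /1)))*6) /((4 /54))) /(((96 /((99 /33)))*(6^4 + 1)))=81 /197144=0.00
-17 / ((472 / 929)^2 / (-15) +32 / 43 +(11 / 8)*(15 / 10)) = -151411913040 / 24844707173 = -6.09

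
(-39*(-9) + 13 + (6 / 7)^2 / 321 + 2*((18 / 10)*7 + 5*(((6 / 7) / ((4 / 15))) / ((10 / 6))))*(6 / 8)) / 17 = 41667859 / 1782620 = 23.37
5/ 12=0.42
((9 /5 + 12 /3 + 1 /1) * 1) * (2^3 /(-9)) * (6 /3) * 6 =-1088 /15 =-72.53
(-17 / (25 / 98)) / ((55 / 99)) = -14994 / 125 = -119.95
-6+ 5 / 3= -13 / 3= -4.33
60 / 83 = 0.72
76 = 76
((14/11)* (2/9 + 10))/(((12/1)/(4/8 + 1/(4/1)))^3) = 161/50688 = 0.00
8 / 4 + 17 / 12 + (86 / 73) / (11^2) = 3.43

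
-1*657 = -657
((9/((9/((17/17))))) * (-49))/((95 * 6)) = -49/570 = -0.09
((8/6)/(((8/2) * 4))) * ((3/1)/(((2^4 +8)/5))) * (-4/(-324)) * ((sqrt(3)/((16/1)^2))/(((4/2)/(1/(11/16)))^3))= 5 * sqrt(3)/5174928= 0.00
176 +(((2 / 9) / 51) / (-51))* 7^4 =4115182 / 23409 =175.79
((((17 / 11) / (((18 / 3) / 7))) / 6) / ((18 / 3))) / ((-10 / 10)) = -0.05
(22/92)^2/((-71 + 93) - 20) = 0.03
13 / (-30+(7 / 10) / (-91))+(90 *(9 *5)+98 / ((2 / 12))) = 18091148 / 3901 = 4637.57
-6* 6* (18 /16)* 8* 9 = -2916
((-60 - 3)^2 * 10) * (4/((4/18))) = 714420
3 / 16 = 0.19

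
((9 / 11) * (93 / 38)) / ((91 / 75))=62775 / 38038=1.65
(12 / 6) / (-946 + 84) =-1 / 431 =-0.00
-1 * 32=-32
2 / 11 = 0.18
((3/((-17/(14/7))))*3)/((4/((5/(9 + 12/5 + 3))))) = -25/272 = -0.09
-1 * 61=-61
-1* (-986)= 986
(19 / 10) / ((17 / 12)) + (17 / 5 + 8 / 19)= 8337 / 1615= 5.16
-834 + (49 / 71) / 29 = -1717157 / 2059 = -833.98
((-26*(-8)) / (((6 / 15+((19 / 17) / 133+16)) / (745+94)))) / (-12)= -1996820 / 2253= -886.29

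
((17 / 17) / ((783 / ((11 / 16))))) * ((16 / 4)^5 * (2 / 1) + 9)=22627 / 12528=1.81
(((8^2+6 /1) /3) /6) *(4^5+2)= 3990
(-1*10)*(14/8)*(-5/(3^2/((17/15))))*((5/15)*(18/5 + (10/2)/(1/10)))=15946/81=196.86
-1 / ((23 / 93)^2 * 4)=-8649 / 2116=-4.09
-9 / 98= -0.09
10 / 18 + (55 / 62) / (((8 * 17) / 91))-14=-12.85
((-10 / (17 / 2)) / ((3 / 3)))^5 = -3200000 / 1419857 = -2.25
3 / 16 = 0.19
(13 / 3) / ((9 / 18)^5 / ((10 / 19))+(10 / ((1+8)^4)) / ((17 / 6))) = 51554880 / 712801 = 72.33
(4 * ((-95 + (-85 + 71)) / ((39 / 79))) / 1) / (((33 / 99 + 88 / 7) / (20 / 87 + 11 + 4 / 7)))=-247549028 / 306501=-807.66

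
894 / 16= 447 / 8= 55.88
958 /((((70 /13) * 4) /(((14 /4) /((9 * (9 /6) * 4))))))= 6227 /2160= 2.88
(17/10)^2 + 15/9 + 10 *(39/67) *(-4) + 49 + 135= 3321989/20100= 165.27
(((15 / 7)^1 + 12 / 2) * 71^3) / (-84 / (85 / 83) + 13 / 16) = -1460276880 / 40691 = -35886.97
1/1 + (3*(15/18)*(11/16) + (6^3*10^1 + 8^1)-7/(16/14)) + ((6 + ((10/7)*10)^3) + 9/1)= 55923221/10976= 5095.05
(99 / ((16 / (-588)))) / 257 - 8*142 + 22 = -1159745 / 1028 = -1128.16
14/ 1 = 14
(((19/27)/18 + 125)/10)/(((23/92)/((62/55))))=3767678/66825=56.38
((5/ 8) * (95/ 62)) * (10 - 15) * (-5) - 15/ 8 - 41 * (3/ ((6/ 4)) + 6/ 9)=-129853/ 1488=-87.27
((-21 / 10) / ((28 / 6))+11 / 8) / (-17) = -37 / 680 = -0.05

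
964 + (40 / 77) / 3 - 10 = 220414 / 231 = 954.17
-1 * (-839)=839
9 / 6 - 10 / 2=-7 / 2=-3.50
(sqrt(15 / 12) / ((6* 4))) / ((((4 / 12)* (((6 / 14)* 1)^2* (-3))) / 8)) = -49* sqrt(5) / 54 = -2.03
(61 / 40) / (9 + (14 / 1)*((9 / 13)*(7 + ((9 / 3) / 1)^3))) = 793 / 176040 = 0.00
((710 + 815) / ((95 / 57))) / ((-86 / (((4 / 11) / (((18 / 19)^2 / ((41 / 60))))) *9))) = -902861 / 34056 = -26.51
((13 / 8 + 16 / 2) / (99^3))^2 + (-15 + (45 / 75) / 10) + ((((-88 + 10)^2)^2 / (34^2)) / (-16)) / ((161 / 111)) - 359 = -1015828037054547608071 / 579254609870798400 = -1753.68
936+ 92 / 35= 32852 / 35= 938.63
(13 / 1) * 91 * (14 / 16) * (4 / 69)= 8281 / 138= 60.01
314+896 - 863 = 347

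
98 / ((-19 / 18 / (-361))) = 33516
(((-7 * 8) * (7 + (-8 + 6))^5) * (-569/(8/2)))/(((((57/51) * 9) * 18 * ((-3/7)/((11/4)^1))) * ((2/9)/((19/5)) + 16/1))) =-16292959375/296568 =-54938.36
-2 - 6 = -8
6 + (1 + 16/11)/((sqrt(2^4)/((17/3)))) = 417/44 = 9.48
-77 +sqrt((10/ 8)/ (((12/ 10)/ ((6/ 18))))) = -77 +5* sqrt(2)/ 12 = -76.41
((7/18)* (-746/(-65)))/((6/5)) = 2611/702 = 3.72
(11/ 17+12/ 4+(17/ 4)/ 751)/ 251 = 186537/ 12818068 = 0.01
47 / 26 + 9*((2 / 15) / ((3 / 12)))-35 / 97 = 78773 / 12610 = 6.25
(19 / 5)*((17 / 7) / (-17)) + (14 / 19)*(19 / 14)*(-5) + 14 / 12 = -919 / 210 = -4.38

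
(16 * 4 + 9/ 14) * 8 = 3620/ 7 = 517.14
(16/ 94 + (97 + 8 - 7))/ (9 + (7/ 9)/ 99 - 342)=-2055537/ 6972356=-0.29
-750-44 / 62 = -23272 / 31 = -750.71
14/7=2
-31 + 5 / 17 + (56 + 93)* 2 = 4544 / 17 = 267.29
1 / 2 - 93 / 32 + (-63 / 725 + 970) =22446159 / 23200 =967.51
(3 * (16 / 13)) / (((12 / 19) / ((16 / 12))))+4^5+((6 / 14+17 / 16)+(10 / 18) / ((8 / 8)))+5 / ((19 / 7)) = 257860361 / 248976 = 1035.68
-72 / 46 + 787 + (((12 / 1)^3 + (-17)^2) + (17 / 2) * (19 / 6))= 780901 / 276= 2829.35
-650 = -650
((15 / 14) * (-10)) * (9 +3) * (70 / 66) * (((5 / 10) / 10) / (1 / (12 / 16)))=-225 / 44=-5.11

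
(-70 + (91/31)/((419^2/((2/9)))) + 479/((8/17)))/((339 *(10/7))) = 1.96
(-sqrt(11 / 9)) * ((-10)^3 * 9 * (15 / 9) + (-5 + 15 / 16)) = 240065 * sqrt(11) / 48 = 16587.62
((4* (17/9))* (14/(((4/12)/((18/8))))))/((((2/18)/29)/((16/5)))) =2981664/5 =596332.80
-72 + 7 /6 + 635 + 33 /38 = 32207 /57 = 565.04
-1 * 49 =-49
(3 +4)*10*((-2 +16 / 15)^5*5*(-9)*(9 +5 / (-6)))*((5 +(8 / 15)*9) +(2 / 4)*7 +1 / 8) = 4127597516 / 16875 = 244598.37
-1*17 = -17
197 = 197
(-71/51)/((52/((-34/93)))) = 71/7254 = 0.01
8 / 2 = 4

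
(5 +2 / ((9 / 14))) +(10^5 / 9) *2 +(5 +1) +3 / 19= 1267480 / 57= 22236.49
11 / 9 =1.22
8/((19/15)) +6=234/19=12.32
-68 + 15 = -53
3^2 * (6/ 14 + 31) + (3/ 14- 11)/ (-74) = 293191/ 1036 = 283.00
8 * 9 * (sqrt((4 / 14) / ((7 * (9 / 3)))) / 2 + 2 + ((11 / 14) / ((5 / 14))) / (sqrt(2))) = 12 * sqrt(6) / 7 + 396 * sqrt(2) / 5 + 144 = 260.20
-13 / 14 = -0.93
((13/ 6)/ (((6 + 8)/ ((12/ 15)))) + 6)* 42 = 1286/ 5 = 257.20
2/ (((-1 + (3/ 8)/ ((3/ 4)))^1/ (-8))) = 32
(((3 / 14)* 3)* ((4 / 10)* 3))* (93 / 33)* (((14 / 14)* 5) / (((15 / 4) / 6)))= 17.39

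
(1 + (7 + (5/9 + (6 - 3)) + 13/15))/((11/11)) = 559/45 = 12.42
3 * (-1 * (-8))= 24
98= 98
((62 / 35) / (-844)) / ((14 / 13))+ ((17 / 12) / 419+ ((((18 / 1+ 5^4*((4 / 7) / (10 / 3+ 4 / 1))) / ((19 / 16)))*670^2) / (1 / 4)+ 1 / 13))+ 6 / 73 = 100857980.75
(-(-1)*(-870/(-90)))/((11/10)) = 290/33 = 8.79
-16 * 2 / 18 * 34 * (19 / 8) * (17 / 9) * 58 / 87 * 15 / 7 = -219640 / 567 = -387.37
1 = 1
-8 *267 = -2136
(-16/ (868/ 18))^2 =5184/ 47089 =0.11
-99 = -99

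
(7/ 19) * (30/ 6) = 35/ 19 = 1.84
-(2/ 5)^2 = -4/ 25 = -0.16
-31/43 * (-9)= 279/43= 6.49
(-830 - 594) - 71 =-1495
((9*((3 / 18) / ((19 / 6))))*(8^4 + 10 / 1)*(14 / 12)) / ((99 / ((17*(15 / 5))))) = 244307 / 209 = 1168.93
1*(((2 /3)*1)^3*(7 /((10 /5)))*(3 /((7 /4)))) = 16 /9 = 1.78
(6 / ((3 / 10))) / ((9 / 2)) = 40 / 9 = 4.44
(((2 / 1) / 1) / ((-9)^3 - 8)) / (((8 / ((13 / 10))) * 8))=-13 / 235840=-0.00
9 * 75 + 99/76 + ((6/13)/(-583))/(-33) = 4285083383/6336044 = 676.30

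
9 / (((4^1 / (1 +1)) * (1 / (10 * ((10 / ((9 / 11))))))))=550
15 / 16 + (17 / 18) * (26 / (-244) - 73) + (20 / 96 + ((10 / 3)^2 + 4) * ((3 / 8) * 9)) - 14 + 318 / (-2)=-556025 / 2928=-189.90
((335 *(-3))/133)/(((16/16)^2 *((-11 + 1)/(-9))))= -1809/266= -6.80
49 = 49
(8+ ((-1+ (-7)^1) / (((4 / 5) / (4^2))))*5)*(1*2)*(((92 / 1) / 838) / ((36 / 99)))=-200376 / 419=-478.22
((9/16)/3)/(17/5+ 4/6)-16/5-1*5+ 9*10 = 399409/4880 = 81.85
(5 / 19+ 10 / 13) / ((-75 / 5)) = -17 / 247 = -0.07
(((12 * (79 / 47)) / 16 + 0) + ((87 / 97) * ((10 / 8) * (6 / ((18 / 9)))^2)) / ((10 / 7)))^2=92163852225 / 1330206784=69.29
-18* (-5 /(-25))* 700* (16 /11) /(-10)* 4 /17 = 16128 /187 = 86.25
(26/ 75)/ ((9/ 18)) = 52/ 75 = 0.69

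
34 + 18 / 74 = 34.24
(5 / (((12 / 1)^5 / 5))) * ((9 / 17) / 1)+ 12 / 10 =2820221 / 2350080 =1.20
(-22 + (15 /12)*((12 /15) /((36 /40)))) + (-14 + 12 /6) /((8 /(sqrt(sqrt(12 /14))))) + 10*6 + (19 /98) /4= -3*6^(1 /4)*7^(3 /4) /14 + 138155 /3528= 37.72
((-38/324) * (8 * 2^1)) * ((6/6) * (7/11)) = -1064/891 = -1.19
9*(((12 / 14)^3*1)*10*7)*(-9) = -174960 / 49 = -3570.61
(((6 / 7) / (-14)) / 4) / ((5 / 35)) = -3 / 28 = -0.11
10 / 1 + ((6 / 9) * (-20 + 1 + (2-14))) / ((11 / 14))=-538 / 33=-16.30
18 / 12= 3 / 2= 1.50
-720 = -720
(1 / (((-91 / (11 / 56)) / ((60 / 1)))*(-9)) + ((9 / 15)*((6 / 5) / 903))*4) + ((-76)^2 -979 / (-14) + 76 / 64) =192190605407 / 32869200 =5847.13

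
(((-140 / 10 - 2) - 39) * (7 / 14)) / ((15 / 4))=-22 / 3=-7.33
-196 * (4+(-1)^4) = -980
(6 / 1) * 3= 18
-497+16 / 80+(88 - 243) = -3259 / 5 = -651.80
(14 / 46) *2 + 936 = 21542 / 23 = 936.61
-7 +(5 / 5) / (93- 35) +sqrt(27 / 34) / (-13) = -405 / 58- 3* sqrt(102) / 442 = -7.05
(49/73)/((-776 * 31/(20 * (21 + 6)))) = -6615/439022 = -0.02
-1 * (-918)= 918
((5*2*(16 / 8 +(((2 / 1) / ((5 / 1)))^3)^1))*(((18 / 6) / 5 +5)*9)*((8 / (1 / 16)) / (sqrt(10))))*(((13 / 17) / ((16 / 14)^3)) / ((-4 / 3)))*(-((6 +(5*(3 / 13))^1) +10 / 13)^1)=861356349*sqrt(10) / 21250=128181.08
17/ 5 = 3.40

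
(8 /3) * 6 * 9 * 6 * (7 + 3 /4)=6696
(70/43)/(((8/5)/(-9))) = -1575/172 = -9.16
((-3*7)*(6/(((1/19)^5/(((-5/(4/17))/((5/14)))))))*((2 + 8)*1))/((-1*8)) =-23204142753.75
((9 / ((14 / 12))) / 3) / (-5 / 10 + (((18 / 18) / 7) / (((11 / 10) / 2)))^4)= -180787068 / 34833041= -5.19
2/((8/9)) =9/4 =2.25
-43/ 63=-0.68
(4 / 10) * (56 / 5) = 112 / 25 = 4.48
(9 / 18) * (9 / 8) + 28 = 457 / 16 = 28.56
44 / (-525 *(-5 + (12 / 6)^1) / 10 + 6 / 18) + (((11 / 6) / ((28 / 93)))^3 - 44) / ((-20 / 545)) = -3295179612395 / 665233408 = -4953.42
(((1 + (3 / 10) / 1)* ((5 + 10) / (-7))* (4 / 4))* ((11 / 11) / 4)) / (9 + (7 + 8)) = -13 / 448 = -0.03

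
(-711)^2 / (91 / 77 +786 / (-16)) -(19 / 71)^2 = -224254682827 / 21267979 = -10544.24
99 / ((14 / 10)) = 495 / 7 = 70.71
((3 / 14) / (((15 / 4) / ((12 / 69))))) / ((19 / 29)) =0.02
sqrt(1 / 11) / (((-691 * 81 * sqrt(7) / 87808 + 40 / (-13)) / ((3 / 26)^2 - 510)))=-5501130780096 * sqrt(77) / 1232906453071 + 345209691832320 * sqrt(11) / 16027783889923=32.28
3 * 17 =51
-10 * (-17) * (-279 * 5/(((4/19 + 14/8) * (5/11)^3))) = -959565816/745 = -1288007.81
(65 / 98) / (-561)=-65 / 54978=-0.00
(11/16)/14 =11/224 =0.05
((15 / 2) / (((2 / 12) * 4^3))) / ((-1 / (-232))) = 1305 / 8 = 163.12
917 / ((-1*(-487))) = 917 / 487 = 1.88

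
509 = 509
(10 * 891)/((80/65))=57915/8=7239.38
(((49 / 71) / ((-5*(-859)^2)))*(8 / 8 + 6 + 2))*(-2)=882 / 261947755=0.00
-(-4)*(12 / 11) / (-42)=-8 / 77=-0.10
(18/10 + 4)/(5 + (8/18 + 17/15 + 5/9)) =87/107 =0.81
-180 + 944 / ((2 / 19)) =8788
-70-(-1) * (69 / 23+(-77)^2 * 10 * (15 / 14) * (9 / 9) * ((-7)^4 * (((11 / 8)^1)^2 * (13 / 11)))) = 21810859787 / 64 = 340794684.17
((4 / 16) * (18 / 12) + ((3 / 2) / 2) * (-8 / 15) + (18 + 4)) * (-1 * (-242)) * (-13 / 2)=-1382667 / 40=-34566.68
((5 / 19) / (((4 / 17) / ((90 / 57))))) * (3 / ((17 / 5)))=1125 / 722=1.56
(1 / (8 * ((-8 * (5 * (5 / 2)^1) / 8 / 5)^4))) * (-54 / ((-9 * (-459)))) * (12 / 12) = -4 / 95625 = -0.00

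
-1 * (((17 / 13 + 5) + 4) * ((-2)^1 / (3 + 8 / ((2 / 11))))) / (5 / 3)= 804 / 3055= 0.26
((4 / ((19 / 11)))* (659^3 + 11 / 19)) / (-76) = -59813956532 / 6859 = -8720506.86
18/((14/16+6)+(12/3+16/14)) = 1008/673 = 1.50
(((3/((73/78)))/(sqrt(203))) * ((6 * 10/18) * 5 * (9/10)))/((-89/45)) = -157950 * sqrt(203)/1318891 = -1.71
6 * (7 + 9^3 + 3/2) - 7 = 4418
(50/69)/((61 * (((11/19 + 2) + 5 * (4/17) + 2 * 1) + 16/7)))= 113050/76523829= 0.00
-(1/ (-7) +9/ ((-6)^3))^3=29791/ 4741632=0.01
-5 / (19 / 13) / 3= -65 / 57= -1.14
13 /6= 2.17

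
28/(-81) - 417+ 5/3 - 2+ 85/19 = -635923/1539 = -413.21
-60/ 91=-0.66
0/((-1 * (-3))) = 0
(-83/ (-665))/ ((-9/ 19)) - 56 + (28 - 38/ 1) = -20873/ 315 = -66.26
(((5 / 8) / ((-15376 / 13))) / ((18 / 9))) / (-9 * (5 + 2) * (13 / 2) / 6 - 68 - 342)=65 / 117657152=0.00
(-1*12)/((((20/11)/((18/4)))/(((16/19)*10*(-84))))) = 399168/19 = 21008.84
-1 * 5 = -5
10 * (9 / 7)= 90 / 7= 12.86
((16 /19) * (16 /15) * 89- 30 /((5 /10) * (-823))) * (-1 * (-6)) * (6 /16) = 14076249 /78185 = 180.04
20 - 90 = -70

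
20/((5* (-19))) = -4/19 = -0.21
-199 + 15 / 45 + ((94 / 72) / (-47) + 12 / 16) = -3563 / 18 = -197.94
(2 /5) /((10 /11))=11 /25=0.44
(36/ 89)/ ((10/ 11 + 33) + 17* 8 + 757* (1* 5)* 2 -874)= 132/ 2240575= 0.00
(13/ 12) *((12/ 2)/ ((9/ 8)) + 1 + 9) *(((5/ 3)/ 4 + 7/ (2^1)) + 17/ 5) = 131261/ 1080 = 121.54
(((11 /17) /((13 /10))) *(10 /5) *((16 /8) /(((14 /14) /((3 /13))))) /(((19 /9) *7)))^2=141134400 /146007287881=0.00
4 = 4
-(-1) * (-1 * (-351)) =351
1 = 1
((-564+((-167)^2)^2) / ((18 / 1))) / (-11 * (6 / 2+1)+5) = -777795757 / 702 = -1107971.16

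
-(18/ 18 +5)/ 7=-6/ 7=-0.86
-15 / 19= -0.79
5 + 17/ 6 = 47/ 6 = 7.83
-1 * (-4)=4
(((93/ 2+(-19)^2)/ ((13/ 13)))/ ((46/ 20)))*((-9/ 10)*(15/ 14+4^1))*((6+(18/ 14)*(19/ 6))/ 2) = -73430685/ 18032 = -4072.24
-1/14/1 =-1/14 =-0.07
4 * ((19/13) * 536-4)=40528/13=3117.54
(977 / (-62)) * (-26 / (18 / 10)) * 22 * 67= 93606370 / 279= 335506.70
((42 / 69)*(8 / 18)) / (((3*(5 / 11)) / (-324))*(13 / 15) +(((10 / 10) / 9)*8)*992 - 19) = 22176 / 70723321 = 0.00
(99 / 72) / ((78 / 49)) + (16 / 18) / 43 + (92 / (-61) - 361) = -1775665153 / 4910256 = -361.62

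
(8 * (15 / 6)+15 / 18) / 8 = 125 / 48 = 2.60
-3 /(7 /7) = -3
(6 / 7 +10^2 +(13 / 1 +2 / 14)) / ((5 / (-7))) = -798 / 5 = -159.60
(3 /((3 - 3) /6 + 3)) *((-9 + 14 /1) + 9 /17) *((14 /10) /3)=658 /255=2.58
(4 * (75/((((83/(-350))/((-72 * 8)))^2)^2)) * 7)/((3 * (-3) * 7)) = -55060589445120000000000/47458321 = -1160188314397384.60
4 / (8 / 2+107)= 4 / 111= 0.04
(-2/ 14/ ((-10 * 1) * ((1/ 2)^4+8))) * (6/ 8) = 0.00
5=5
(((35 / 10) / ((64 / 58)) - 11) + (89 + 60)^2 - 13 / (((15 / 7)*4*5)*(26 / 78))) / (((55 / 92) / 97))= 79217497989 / 22000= 3600795.36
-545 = -545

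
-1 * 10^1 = -10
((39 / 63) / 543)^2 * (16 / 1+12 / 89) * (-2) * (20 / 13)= -746720 / 11572528401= -0.00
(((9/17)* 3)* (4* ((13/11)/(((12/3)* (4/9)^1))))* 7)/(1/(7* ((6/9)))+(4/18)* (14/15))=20896785/298078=70.11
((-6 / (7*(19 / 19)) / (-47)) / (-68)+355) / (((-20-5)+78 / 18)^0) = 3971027 / 11186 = 355.00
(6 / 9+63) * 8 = 1528 / 3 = 509.33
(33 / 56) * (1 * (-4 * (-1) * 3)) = 7.07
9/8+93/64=165/64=2.58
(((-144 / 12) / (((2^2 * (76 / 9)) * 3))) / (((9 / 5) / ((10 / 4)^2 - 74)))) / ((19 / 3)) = 4065 / 5776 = 0.70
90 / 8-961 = -3799 / 4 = -949.75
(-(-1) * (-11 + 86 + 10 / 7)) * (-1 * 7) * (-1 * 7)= 3745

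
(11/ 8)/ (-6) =-11/ 48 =-0.23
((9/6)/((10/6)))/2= 9/20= 0.45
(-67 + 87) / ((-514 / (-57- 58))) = 1150 / 257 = 4.47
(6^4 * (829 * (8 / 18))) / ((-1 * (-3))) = 159168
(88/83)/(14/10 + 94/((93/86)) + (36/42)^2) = 2005080/168425177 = 0.01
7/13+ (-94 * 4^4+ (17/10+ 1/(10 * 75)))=-117301081/4875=-24061.76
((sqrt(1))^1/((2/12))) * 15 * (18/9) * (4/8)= 90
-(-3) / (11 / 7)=1.91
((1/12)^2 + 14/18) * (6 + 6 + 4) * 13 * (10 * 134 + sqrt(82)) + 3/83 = 1469 * sqrt(82)/9 + 163382207/747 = 220195.85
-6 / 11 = -0.55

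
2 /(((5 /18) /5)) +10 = 46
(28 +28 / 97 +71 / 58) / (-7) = -166039 / 39382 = -4.22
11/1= 11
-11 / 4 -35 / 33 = -503 / 132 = -3.81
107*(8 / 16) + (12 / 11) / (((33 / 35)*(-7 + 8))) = 13227 / 242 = 54.66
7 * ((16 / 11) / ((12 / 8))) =224 / 33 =6.79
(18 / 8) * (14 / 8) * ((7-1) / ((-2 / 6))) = -567 / 8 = -70.88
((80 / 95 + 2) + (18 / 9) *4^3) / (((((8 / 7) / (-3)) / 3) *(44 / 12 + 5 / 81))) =-276.36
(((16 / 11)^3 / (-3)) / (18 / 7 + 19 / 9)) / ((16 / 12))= -64512 / 392645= -0.16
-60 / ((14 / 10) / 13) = -3900 / 7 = -557.14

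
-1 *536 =-536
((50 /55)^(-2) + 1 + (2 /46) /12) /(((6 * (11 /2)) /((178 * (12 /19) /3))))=2718772 /1081575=2.51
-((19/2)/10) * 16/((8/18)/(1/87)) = -57/145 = -0.39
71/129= 0.55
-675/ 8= -84.38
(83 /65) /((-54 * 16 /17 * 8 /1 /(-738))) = 57851 /24960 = 2.32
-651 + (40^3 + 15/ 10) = 126701/ 2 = 63350.50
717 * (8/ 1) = 5736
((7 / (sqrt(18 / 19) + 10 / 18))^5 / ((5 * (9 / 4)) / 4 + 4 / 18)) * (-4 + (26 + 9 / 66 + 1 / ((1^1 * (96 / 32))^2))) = -1122396403604350933107000 / 232213845404841179 + 16602941511363501924840 * sqrt(38) / 21110349582258289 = 14749.56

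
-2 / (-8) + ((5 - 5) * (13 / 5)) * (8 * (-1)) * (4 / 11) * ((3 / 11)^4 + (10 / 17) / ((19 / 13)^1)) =1 / 4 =0.25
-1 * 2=-2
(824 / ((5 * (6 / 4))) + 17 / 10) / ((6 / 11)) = 36817 / 180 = 204.54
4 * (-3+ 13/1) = 40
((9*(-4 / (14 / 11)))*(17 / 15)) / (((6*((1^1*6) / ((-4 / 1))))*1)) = 374 / 105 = 3.56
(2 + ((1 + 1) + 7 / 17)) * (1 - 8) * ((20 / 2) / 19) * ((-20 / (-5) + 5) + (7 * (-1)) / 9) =-129500 / 969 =-133.64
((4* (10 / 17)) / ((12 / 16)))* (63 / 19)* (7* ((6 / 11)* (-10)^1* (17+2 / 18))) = -2195200 / 323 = -6796.28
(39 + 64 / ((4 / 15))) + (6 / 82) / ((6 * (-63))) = 1441313 / 5166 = 279.00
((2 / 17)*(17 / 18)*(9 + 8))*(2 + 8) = 170 / 9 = 18.89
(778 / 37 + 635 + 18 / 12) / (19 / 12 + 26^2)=291942 / 300847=0.97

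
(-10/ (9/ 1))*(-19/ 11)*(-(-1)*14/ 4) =665/ 99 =6.72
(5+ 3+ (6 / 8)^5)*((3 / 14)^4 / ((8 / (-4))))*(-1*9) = 0.08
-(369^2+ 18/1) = -136179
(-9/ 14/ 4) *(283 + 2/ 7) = -17847/ 392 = -45.53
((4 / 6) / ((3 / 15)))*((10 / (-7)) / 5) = -20 / 21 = -0.95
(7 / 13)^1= 7 / 13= 0.54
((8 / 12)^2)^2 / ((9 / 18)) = 32 / 81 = 0.40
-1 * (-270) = 270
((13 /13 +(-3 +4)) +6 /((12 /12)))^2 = 64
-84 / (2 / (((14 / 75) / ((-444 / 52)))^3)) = 84399952 / 192323109375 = 0.00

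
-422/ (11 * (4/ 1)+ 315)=-422/ 359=-1.18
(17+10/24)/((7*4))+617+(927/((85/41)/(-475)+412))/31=10324638555613/16714794768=617.69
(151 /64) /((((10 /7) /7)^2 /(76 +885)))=348411511 /6400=54439.30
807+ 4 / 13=10495 / 13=807.31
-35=-35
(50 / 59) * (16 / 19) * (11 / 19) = 8800 / 21299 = 0.41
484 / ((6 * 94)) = 121 / 141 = 0.86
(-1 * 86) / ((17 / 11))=-946 / 17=-55.65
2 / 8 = 1 / 4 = 0.25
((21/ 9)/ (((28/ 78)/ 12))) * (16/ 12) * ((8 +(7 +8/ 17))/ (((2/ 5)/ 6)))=24134.12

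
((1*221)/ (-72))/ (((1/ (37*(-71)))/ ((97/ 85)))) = 3312647/ 360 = 9201.80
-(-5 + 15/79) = 380/79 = 4.81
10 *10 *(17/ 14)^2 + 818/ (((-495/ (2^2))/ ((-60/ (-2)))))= -82231/ 1617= -50.85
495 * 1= 495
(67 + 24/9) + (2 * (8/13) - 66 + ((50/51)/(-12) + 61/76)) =849295/151164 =5.62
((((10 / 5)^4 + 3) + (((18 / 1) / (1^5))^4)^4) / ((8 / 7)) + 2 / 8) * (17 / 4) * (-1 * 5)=-72256521002473579818195 / 32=-2258016281327299369318.59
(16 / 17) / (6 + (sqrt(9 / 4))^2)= 64 / 561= 0.11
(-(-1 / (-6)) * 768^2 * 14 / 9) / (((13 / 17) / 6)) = -15597568 / 13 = -1199812.92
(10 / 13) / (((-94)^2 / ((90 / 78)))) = 0.00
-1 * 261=-261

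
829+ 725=1554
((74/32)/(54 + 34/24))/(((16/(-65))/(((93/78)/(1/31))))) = -6.27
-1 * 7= -7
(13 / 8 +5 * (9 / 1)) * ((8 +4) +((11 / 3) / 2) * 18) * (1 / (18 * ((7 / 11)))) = 20515 / 112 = 183.17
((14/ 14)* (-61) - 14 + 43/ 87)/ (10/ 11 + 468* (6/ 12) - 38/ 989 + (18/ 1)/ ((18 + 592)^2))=-13119813991900/ 41358690211557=-0.32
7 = 7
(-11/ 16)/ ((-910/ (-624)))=-33/ 70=-0.47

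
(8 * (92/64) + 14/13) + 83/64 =11543/832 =13.87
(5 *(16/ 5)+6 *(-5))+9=-5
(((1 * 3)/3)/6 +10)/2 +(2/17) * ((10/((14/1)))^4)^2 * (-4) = 5940598637/1176019404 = 5.05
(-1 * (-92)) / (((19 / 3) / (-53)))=-14628 / 19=-769.89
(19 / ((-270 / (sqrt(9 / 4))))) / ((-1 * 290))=0.00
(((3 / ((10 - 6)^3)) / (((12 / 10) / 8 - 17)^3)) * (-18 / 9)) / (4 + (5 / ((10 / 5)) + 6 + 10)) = 100 / 114818259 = 0.00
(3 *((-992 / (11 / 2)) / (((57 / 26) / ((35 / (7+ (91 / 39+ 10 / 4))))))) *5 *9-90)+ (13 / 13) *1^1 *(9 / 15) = -2443977033 / 74195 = -32939.92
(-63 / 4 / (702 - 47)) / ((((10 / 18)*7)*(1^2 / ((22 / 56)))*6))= -297 / 733600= -0.00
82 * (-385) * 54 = -1704780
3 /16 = 0.19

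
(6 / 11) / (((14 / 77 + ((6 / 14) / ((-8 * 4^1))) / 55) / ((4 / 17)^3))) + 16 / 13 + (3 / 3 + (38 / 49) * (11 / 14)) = 141099911704 / 49006108879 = 2.88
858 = 858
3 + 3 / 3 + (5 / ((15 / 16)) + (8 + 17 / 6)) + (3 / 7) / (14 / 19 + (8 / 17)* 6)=244966 / 12075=20.29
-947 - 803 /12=-12167 /12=-1013.92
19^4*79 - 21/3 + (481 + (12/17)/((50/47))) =4375729307/425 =10295833.66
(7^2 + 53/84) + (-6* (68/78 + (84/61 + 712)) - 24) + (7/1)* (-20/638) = -90523444105/21249228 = -4260.08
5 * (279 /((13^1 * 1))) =1395 /13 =107.31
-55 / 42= -1.31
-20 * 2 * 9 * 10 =-3600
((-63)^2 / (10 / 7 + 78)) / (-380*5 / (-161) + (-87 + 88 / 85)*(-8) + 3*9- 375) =14081865 / 99061408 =0.14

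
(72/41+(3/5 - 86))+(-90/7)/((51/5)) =-84.90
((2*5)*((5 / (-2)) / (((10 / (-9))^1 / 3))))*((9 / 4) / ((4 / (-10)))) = -6075 / 16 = -379.69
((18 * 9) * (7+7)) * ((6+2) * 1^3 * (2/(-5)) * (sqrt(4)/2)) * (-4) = 145152/5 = 29030.40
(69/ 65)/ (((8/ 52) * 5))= 69/ 50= 1.38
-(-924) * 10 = 9240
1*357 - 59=298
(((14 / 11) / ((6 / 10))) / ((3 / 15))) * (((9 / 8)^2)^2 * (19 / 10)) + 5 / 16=1468435 / 45056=32.59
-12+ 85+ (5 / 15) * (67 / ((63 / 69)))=6140 / 63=97.46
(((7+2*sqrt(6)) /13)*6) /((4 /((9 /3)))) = 9*sqrt(6) /13+63 /26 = 4.12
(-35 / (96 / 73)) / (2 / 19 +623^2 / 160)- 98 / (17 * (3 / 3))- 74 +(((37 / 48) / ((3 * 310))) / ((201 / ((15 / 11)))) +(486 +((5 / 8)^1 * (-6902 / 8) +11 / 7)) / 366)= -18766952096454190687 / 234831172234671936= -79.92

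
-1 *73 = -73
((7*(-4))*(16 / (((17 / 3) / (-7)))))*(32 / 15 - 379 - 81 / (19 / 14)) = -390171712 / 1615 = -241592.39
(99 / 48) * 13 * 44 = 4719 / 4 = 1179.75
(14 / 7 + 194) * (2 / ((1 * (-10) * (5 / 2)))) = -392 / 25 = -15.68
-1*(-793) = 793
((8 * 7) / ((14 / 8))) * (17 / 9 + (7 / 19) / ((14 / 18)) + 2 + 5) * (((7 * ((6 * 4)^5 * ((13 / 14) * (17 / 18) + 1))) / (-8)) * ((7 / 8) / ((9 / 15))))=-108562657280 / 19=-5713824067.37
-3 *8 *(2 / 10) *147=-3528 / 5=-705.60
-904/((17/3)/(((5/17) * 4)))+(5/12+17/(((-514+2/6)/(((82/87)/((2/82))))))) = -29220810787/154981452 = -188.54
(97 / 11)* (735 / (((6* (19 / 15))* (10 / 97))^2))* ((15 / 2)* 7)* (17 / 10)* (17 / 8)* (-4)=-4071174141195 / 508288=-8009581.46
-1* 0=0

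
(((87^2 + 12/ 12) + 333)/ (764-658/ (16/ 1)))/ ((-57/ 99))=-2086392/ 109877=-18.99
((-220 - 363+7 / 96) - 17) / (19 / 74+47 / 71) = -151296811 / 231696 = -653.00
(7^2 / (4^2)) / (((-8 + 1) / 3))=-21 / 16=-1.31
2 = 2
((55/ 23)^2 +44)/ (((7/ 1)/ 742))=2787906/ 529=5270.14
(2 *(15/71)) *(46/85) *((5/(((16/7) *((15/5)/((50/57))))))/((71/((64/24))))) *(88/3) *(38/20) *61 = 43212400/2313819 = 18.68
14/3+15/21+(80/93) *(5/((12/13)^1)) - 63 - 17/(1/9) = -205.96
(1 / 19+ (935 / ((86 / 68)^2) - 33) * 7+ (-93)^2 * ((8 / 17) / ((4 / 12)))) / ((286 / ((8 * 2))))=76785991296 / 85403461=899.10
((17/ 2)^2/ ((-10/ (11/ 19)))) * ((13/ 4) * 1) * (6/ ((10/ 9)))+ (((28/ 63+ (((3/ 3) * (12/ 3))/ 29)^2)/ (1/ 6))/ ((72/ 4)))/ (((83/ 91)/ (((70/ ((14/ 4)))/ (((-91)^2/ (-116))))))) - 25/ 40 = -6659460308671/ 89892784800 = -74.08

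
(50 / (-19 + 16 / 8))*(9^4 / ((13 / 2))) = -656100 / 221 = -2968.78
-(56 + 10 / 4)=-117 / 2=-58.50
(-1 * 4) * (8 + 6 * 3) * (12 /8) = -156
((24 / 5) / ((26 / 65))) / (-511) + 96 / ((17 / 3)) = 146964 / 8687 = 16.92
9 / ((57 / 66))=198 / 19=10.42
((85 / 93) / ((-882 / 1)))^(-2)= 6728264676 / 7225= 931247.71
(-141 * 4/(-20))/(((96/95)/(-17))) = -15181/32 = -474.41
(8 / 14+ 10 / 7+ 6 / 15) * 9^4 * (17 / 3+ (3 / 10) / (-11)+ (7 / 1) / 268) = 89211.44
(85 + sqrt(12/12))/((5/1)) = 86/5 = 17.20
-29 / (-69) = 0.42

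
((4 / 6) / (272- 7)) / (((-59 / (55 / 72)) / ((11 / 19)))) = -121 / 6416604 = -0.00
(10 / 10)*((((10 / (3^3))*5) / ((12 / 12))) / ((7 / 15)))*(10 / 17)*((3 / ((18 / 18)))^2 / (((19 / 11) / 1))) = 27500 / 2261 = 12.16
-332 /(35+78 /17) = -5644 /673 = -8.39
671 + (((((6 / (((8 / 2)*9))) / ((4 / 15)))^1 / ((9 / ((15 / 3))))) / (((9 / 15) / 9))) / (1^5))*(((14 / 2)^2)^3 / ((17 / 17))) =14722229 / 24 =613426.21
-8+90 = 82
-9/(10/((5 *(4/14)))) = -9/7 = -1.29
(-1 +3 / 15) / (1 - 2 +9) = -1 / 10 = -0.10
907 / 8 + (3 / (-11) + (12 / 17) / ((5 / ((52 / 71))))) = 60121267 / 531080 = 113.21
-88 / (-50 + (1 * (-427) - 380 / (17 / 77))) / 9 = 1496 / 336321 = 0.00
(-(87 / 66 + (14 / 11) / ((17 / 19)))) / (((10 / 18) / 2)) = -1845 / 187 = -9.87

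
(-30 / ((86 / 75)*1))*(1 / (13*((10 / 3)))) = -675 / 1118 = -0.60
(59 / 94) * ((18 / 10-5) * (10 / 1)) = -944 / 47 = -20.09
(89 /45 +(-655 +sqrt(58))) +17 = -28621 /45 +sqrt(58) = -628.41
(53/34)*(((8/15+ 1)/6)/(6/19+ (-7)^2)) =23161/2867220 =0.01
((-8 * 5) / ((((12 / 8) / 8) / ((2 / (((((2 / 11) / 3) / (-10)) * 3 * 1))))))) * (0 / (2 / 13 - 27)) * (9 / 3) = 0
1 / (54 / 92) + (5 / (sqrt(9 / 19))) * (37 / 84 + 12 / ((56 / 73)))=118.55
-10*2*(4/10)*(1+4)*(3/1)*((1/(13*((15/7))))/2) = -28/13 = -2.15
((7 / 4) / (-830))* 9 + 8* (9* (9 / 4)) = 537777 / 3320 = 161.98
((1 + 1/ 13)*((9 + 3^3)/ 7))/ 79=72/ 1027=0.07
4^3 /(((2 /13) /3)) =1248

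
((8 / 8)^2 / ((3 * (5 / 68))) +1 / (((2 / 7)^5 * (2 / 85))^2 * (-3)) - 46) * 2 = -3401473639279 / 10240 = -332175160.09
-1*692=-692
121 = 121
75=75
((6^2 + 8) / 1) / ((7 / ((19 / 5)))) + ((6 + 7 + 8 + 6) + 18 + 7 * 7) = 4126 / 35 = 117.89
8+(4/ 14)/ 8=225/ 28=8.04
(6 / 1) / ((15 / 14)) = 28 / 5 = 5.60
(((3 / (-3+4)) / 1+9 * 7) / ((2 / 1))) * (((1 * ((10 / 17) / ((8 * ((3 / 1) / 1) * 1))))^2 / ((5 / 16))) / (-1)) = -55 / 867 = -0.06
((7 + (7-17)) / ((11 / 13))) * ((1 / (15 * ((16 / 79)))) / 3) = -1027 / 2640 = -0.39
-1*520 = -520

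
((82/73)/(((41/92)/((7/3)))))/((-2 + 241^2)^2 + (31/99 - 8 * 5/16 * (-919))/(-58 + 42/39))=62905920/36079293539162677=0.00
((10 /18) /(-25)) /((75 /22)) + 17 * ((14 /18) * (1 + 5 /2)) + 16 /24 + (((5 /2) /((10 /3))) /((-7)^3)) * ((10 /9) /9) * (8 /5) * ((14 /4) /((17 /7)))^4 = 17640661009 /375844500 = 46.94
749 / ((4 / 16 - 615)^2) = 11984 / 6046681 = 0.00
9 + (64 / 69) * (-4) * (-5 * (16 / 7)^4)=85377101 / 165669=515.35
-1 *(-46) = 46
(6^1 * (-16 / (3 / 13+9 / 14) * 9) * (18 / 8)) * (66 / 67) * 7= -54486432 / 3551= -15343.97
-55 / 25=-11 / 5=-2.20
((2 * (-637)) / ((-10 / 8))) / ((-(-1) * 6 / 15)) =2548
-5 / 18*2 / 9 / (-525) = 1 / 8505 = 0.00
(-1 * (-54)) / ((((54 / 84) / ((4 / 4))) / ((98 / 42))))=196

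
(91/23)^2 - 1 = 7752/529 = 14.65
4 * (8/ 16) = 2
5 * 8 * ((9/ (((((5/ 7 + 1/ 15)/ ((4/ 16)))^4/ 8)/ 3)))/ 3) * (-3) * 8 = -16409334375/ 22606088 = -725.88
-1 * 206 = -206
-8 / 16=-1 / 2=-0.50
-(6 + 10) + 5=-11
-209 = -209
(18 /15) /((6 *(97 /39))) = 0.08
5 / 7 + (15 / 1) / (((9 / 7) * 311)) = 4910 / 6531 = 0.75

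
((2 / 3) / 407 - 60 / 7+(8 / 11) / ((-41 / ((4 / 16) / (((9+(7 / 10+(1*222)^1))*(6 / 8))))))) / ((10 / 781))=-669.30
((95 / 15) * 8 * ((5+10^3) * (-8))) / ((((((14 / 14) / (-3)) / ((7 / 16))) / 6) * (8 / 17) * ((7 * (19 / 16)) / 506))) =414960480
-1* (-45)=45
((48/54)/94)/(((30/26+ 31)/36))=104/9823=0.01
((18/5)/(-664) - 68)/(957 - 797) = -112889/265600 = -0.43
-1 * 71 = -71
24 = 24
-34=-34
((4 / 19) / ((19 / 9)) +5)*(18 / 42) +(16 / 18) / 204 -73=-11733154 / 165699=-70.81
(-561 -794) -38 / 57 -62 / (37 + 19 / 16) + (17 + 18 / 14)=-17180767 / 12831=-1339.00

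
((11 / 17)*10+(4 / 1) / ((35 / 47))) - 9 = 1691 / 595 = 2.84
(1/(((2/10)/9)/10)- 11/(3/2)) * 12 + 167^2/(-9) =19919/9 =2213.22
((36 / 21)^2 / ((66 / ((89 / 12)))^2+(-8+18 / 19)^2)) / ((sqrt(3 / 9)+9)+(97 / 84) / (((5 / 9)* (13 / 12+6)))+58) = 5255204623044840 / 15513746639818184401 - 3718755040500* sqrt(3) / 2216249519974026343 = 0.00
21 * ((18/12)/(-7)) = -9/2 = -4.50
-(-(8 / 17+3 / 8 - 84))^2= -127893481 / 18496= -6914.66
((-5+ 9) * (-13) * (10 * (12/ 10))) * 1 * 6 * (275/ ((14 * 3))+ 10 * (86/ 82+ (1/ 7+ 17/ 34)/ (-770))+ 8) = -2070706560/ 22099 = -93701.37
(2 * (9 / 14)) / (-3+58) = 9 / 385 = 0.02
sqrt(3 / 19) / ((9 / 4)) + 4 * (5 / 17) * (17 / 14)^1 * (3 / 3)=4 * sqrt(57) / 171 + 10 / 7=1.61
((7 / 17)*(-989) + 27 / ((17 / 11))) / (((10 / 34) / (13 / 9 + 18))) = -25767.78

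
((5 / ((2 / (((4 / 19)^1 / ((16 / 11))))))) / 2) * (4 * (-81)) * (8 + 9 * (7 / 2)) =-2315.43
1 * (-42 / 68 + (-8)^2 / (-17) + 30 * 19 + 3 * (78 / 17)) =579.38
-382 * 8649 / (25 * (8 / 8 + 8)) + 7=-366927 / 25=-14677.08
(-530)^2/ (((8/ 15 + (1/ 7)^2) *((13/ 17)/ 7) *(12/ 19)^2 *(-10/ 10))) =-739114964875/ 63492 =-11641072.34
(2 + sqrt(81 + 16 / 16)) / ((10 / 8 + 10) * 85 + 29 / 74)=296 / 141583 + 148 * sqrt(82) / 141583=0.01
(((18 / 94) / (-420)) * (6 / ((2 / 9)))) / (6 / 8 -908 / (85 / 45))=459 / 17895955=0.00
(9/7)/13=9/91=0.10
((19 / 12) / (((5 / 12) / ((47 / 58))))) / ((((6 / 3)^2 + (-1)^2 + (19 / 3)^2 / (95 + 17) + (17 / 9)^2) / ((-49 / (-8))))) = 24810219 / 11741665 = 2.11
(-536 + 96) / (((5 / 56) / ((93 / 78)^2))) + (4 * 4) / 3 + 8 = -3545096 / 507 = -6992.30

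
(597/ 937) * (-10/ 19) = -5970/ 17803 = -0.34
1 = 1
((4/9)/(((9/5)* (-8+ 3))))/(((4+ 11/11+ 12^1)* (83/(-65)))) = 260/114291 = 0.00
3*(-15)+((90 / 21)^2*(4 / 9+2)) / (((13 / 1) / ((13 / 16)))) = -4135 / 98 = -42.19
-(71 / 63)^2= -5041 / 3969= -1.27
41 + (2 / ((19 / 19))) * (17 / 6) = 140 / 3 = 46.67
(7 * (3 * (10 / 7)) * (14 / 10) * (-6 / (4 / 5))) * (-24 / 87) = 2520 / 29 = 86.90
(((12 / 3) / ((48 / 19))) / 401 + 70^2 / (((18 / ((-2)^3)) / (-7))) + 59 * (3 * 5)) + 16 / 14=1630028507 / 101052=16130.59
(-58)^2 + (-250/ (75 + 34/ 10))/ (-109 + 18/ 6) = 3364.03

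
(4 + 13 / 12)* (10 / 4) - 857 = -20263 / 24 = -844.29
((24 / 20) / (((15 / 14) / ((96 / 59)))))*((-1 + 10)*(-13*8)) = -2515968 / 1475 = -1705.74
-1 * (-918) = 918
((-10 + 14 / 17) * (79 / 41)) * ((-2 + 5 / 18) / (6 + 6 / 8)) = 254696 / 56457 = 4.51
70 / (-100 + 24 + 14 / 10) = -350 / 373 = -0.94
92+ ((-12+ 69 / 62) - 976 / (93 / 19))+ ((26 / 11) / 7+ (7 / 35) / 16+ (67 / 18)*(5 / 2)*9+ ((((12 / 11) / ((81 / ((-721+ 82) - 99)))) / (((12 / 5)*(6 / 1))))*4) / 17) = -3010553387 / 87650640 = -34.35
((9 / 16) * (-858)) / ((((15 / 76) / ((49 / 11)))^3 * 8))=-10490408383 / 15125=-693580.72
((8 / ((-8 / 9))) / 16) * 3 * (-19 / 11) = 513 / 176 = 2.91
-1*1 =-1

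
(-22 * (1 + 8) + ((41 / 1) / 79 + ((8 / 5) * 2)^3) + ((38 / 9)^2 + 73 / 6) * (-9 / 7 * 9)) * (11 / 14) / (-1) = 778296189 / 1935500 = 402.12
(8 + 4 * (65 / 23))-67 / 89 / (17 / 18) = 644034 / 34799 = 18.51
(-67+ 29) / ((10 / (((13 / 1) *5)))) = -247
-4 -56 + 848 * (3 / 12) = 152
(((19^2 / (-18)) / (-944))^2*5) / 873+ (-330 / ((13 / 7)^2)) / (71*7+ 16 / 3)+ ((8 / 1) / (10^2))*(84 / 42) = -0.03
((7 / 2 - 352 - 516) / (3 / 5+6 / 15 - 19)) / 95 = 91 / 180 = 0.51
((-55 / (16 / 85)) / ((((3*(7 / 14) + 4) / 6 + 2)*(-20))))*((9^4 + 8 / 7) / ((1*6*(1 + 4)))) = 1717969 / 1568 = 1095.64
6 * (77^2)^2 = 210918246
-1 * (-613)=613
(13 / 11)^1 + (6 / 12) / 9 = 245 / 198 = 1.24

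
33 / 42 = 0.79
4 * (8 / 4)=8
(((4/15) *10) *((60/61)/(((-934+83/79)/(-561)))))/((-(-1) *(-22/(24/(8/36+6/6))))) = -69621120/49454713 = -1.41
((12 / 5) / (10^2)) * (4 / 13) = 12 / 1625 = 0.01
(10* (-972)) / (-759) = 3240 / 253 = 12.81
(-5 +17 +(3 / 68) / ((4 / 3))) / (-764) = -3273 / 207808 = -0.02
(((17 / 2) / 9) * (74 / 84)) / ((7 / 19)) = 11951 / 5292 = 2.26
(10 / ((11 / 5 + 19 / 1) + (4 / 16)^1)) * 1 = 200 / 429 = 0.47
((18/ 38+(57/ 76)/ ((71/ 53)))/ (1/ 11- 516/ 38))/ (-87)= 20449/ 23217284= 0.00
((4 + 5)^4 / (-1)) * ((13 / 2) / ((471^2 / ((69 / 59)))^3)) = -38435553 / 6151541313342328342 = -0.00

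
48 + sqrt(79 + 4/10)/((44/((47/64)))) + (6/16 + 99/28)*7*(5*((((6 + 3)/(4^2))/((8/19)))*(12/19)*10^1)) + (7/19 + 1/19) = 47*sqrt(1985)/14080 + 2926435/2432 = 1203.45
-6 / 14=-3 / 7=-0.43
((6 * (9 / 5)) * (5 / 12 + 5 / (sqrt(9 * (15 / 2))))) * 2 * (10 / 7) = 31.64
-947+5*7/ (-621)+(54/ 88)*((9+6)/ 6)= -51670901/ 54648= -945.52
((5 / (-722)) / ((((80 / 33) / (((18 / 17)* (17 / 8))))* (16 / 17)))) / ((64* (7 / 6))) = -15147 / 165609472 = -0.00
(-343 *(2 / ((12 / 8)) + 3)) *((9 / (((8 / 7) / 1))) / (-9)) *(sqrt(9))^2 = 93639 / 8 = 11704.88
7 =7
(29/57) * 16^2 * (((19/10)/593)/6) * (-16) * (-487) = 14461952/26685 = 541.95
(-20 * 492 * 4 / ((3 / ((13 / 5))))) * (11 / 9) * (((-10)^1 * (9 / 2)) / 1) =1876160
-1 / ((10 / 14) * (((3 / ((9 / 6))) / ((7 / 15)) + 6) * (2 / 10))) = -49 / 72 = -0.68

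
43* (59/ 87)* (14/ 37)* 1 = 35518/ 3219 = 11.03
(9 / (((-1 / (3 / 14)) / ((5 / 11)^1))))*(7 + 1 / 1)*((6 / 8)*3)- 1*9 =-1908 / 77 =-24.78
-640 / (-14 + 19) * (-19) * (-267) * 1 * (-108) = 70129152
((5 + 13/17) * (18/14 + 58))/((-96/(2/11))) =-2905/4488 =-0.65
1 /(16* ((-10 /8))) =-1 /20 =-0.05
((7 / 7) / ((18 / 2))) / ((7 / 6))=0.10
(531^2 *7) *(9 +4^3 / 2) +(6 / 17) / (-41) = 56403196473 / 697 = 80922806.99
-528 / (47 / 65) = -34320 / 47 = -730.21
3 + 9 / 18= 7 / 2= 3.50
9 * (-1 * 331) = -2979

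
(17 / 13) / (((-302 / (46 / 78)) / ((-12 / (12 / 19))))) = 7429 / 153114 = 0.05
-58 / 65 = -0.89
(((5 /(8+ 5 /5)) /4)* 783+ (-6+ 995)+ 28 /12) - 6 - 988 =1273 /12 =106.08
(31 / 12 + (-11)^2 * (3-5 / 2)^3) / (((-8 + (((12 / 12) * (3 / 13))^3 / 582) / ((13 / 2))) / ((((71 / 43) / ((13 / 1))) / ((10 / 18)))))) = -3858338445 / 7624184488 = -0.51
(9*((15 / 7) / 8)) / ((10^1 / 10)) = 135 / 56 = 2.41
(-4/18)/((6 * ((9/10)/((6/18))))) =-10/729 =-0.01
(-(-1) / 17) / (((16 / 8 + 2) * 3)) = 1 / 204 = 0.00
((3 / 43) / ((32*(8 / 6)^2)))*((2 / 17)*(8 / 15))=9 / 116960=0.00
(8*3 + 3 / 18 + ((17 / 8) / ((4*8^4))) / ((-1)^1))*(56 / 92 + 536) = 19546990133 / 1507328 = 12967.97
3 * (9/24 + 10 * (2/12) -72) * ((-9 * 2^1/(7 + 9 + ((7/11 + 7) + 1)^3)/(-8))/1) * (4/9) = -2234749/7029368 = -0.32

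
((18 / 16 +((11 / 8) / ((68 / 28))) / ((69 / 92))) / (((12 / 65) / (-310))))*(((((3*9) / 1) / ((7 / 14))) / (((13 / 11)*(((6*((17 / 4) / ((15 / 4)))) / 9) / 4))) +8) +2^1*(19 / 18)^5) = -797125.97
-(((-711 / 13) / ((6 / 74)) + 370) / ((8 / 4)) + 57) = 2477 / 26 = 95.27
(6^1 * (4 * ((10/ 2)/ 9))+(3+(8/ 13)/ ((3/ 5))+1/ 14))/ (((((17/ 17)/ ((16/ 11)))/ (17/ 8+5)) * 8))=180823/ 8008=22.58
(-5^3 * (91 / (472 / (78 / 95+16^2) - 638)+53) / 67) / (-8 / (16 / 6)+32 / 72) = 461473444125 / 11958995222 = 38.59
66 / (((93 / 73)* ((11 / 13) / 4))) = 7592 / 31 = 244.90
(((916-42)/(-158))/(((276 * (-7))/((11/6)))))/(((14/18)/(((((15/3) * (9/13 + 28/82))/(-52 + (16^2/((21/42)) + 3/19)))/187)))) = 994555/2453294962664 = 0.00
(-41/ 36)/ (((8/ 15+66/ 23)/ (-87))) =136735/ 4696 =29.12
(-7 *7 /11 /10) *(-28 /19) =686 /1045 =0.66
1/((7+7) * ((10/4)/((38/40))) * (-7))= -19/4900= -0.00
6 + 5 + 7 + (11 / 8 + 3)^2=2377 / 64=37.14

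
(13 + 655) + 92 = 760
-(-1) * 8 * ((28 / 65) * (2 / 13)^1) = 448 / 845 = 0.53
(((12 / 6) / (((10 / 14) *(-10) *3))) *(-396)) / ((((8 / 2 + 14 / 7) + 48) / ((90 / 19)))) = 308 / 95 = 3.24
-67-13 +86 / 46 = -1797 / 23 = -78.13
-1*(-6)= 6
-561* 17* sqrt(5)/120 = -3179* sqrt(5)/40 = -177.71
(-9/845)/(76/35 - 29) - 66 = -3491181/52897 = -66.00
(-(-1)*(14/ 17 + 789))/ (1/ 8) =107416/ 17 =6318.59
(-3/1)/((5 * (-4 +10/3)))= 9/10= 0.90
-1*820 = -820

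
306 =306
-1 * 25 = -25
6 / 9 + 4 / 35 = 82 / 105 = 0.78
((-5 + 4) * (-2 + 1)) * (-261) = -261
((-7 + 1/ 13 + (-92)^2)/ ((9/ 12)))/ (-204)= -109942/ 1989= -55.28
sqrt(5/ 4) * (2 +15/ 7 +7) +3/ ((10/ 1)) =12.76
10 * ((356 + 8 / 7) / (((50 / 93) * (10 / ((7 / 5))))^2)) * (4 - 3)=60543 / 250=242.17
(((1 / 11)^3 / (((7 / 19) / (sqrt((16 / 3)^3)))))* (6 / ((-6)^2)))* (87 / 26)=8816* sqrt(3) / 1090089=0.01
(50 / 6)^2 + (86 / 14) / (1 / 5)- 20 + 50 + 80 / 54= 24880 / 189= 131.64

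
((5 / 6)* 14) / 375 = 7 / 225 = 0.03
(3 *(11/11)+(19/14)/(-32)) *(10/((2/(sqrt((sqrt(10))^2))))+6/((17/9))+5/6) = 541925/45696+6625 *sqrt(10)/448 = 58.62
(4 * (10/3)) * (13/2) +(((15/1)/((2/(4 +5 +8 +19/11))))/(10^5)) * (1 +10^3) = 5284357/60000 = 88.07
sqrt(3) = 1.73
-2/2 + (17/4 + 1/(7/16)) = 155/28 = 5.54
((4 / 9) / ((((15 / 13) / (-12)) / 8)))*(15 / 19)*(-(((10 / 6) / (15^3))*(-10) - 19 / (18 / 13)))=-9251008 / 23085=-400.74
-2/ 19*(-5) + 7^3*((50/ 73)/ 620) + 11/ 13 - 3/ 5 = 6435829/ 5589610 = 1.15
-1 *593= -593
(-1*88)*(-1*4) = 352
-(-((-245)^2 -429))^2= -3551683216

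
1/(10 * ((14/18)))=9/70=0.13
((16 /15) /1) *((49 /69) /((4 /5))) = 196 /207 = 0.95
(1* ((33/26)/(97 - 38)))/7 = 0.00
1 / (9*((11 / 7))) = 7 / 99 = 0.07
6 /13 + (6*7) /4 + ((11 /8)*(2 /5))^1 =2993 /260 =11.51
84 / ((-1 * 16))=-21 / 4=-5.25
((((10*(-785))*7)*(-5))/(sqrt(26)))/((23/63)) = 8654625*sqrt(26)/299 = 147592.31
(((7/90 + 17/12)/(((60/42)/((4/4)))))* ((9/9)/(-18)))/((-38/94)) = 0.14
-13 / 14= -0.93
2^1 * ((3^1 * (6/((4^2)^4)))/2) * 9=81/32768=0.00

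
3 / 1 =3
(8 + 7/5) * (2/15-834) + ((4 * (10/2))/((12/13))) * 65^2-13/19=39758752/475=83702.64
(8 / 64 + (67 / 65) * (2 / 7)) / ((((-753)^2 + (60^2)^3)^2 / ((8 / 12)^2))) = 509 / 5942760219028288672601130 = 0.00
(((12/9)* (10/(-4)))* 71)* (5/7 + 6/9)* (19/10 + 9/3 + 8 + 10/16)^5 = -95420716250165359/645120000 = -147911576.53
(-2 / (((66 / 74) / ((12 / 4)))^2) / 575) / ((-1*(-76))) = -1369 / 2643850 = -0.00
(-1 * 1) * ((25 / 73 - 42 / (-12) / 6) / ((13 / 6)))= -811 / 1898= -0.43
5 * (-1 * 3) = -15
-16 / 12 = -4 / 3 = -1.33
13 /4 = 3.25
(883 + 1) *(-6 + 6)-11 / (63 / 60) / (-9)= 220 / 189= 1.16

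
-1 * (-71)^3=357911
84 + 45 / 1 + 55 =184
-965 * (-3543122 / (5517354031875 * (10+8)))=341911273 / 9931237257375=0.00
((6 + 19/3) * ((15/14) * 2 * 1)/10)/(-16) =-37/224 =-0.17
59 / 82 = 0.72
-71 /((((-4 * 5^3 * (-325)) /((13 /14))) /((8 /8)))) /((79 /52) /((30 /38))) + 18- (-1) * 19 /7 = 38864783 /1876250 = 20.71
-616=-616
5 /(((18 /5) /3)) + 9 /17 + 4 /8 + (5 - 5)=5.20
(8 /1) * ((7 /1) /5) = 56 /5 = 11.20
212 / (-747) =-212 / 747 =-0.28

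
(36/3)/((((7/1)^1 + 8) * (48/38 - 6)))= -38/225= -0.17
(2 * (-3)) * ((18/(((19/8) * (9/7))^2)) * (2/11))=-25088/11913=-2.11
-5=-5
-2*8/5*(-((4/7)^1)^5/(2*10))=4096/420175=0.01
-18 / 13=-1.38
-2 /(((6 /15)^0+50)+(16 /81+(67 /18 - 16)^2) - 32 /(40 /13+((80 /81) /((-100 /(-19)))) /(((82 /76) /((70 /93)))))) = -1043258616 /100134975499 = -0.01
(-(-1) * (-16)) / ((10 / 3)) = -24 / 5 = -4.80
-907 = -907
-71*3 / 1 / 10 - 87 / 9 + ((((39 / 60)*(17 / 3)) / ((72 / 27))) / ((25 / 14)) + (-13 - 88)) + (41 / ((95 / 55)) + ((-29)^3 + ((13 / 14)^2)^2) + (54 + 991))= -401174276206 / 17107125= -23450.71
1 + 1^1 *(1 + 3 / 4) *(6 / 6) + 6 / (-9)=25 / 12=2.08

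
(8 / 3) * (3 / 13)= 8 / 13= 0.62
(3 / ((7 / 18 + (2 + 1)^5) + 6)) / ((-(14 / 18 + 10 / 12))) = -972 / 130181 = -0.01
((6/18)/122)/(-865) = -1/316590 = -0.00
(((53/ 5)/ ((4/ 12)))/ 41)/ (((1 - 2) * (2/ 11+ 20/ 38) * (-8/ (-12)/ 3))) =-299079/ 60680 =-4.93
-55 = -55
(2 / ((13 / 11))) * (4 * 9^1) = 792 / 13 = 60.92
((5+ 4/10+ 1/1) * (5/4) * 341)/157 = 2728/157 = 17.38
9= 9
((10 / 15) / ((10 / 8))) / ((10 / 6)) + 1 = 33 / 25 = 1.32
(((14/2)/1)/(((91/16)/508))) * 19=154432/13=11879.38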